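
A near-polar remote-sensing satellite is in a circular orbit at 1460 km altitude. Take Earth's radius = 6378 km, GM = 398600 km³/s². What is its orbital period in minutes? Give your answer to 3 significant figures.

Semi-major axis a = 6378 + 1460 = 7838 km. Period T = 2π√(a³/μ) = 2π√(7838³/398600) = 6905.9 s = 115.10 min.

115 min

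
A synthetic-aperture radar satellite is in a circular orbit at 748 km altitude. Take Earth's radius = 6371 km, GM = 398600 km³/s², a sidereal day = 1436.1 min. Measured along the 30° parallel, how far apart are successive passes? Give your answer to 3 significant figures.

Semi-major axis a = 6371 + 748 = 7119 km. Period T = 2π√(a³/μ) = 2π√(7119³/398600) = 5977.8 s = 99.63 min.
Node shift per orbit = (5977.8/86166) × 360° = 24.98°.
Equatorial spacing = 24.98 × 111.2 km/° = 2777 km.
At 30° latitude, spacing = 2777 × cos(30°) = 2405 km.

2410 km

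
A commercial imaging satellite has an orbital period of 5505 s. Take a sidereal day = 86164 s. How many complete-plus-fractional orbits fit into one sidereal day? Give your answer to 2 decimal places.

15.65

Orbits per sidereal day = 86164 / 5505.0 = 15.652.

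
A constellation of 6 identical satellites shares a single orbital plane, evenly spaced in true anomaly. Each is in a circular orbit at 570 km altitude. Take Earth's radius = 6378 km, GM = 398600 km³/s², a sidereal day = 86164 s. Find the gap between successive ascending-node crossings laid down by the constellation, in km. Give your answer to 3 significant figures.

Semi-major axis a = 6378 + 570 = 6948 km. Period T = 2π√(a³/μ) = 2π√(6948³/398600) = 5763.7 s = 96.06 min.
Single-satellite node shift = (5763.7/86164) × 360° = 24.08°.
With 6 satellites evenly phased, successive equator crossings are 24.08/6 = 4.014° apart.
That is 4.014 × 111.3 = 447 km at the equator.

447 km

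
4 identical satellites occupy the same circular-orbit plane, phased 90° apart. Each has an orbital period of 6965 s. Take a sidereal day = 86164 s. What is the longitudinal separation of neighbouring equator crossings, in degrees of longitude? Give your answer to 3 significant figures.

Single-satellite node shift = (6965.0/86164) × 360° = 29.10°.
With 4 satellites evenly phased, successive equator crossings are 29.10/4 = 7.275° apart.

7.28°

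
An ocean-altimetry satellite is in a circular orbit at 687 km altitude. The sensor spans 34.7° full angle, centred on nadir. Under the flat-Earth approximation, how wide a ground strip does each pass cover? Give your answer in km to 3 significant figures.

429 km

Half-angle = 34.7°/2 = 17.35°.
Swath width ≈ 2h·tan(θ/2) = 2 × 687 × tan(17.35°) = 429.3 km.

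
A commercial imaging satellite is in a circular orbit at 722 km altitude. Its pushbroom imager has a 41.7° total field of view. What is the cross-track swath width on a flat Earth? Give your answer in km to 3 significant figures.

550 km

Half-angle = 41.7°/2 = 20.85°.
Swath width ≈ 2h·tan(θ/2) = 2 × 722 × tan(20.85°) = 550.0 km.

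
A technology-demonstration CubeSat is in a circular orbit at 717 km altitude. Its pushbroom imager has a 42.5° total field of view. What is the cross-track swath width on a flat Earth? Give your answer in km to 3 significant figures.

Half-angle = 42.5°/2 = 21.25°.
Swath width ≈ 2h·tan(θ/2) = 2 × 717 × tan(21.25°) = 557.7 km.

558 km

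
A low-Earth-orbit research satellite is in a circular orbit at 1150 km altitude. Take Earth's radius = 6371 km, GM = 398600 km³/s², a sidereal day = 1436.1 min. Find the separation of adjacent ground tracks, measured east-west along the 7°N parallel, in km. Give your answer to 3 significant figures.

2990 km

Semi-major axis a = 6371 + 1150 = 7521 km. Period T = 2π√(a³/μ) = 2π√(7521³/398600) = 6491.2 s = 108.19 min.
Node shift per orbit = (6491.2/86166) × 360° = 27.12°.
Equatorial spacing = 27.12 × 111.2 km/° = 3016 km.
At 7° latitude, spacing = 3016 × cos(7°) = 2993 km.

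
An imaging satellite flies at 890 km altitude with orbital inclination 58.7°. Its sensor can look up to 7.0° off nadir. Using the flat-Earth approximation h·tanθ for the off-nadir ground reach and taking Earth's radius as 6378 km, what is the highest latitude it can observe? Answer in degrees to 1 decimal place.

For a prograde orbit the ground track reaches latitude ±i = ±58.7°.
Sensor half-swath on the ground ≈ 890·tan(7.0°) = 109 km = 0.98° of latitude.
Maximum observable latitude ≈ 58.7 + 0.98 = 59.7°.

59.7°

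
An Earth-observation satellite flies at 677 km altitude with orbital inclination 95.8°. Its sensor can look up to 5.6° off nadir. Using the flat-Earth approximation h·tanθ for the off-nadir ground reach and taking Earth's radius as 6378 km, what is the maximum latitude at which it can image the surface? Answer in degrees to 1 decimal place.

Retrograde orbit: the ground track reaches ±(180° − i) = ±(180 − 95.8) = ±84.2°.
Sensor half-swath on the ground ≈ 677·tan(5.6°) = 66 km = 0.60° of latitude.
Maximum observable latitude ≈ 84.2 + 0.60 = 84.8°.

84.8°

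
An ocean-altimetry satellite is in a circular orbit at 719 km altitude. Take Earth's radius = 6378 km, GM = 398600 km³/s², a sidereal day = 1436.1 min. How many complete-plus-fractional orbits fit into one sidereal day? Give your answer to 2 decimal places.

14.48

Semi-major axis a = 6378 + 719 = 7097 km. Period T = 2π√(a³/μ) = 2π√(7097³/398600) = 5950.1 s = 99.17 min.
Orbits per sidereal day = 86166 / 5950.1 = 14.481.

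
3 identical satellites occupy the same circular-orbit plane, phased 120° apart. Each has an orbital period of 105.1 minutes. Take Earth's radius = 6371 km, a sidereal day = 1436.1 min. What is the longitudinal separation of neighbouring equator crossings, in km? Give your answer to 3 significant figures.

977 km

T = 105.1 min = 6306.0 s.
Single-satellite node shift = (6306.0/86166) × 360° = 26.35°.
With 3 satellites evenly phased, successive equator crossings are 26.35/3 = 8.782° apart.
That is 8.782 × 111.2 = 977 km at the equator.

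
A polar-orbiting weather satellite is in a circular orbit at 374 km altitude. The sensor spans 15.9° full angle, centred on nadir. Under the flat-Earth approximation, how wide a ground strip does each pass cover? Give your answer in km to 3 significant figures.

Half-angle = 15.9°/2 = 7.95°.
Swath width ≈ 2h·tan(θ/2) = 2 × 374 × tan(7.95°) = 104.5 km.

104 km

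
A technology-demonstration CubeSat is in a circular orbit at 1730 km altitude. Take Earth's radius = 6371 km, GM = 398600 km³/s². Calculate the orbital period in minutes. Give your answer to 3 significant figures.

Semi-major axis a = 6371 + 1730 = 8101 km. Period T = 2π√(a³/μ) = 2π√(8101³/398600) = 7256.4 s = 120.94 min.

121 min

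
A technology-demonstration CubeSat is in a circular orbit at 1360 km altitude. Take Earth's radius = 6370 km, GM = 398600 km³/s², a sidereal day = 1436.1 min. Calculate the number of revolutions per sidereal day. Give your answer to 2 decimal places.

12.74

Semi-major axis a = 6370 + 1360 = 7730 km. Period T = 2π√(a³/μ) = 2π√(7730³/398600) = 6763.6 s = 112.73 min.
Orbits per sidereal day = 86166 / 6763.6 = 12.740.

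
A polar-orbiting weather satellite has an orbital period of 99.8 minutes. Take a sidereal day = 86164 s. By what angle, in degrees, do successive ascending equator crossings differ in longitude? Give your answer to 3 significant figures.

T = 99.8 min = 5988.0 s.
During one orbit Earth rotates (5988.0 / 86164) × 360° = 25.02°.

25.0°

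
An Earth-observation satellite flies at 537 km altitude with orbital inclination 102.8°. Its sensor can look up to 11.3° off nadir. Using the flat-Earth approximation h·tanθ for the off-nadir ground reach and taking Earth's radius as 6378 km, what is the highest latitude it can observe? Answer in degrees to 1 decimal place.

Retrograde orbit: the ground track reaches ±(180° − i) = ±(180 − 102.8) = ±77.2°.
Sensor half-swath on the ground ≈ 537·tan(11.3°) = 107 km = 0.96° of latitude.
Maximum observable latitude ≈ 77.2 + 0.96 = 78.2°.

78.2°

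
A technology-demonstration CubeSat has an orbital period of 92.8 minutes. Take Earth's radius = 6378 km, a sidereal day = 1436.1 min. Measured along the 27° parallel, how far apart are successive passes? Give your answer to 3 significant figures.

T = 92.8 min = 5568.0 s.
Node shift per orbit = (5568.0/86166) × 360° = 23.26°.
Equatorial spacing = 23.26 × 111.3 km/° = 2590 km.
At 27° latitude, spacing = 2590 × cos(27°) = 2307 km.

2310 km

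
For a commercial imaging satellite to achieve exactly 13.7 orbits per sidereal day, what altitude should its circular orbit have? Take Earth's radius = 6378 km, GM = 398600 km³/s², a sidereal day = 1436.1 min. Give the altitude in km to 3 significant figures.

986 km

Required period T = 86166 / 13.7 = 6289.5 s.
From T = 2π√(a³/μ): a = (μ T²/4π²)^(1/3) = (398600 × 6289.5² / 4π²)^(1/3) = 7364 km.
Altitude h = a − R = 7364 − 6378 = 986 km.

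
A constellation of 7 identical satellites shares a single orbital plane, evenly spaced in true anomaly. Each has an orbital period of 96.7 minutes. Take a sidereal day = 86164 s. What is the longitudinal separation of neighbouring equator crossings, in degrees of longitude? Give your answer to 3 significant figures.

T = 96.7 min = 5802.0 s.
Single-satellite node shift = (5802.0/86164) × 360° = 24.24°.
With 7 satellites evenly phased, successive equator crossings are 24.24/7 = 3.463° apart.

3.46°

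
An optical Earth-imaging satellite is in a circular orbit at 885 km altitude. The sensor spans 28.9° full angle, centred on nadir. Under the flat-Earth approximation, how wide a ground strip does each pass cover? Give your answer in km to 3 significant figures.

Half-angle = 28.9°/2 = 14.45°.
Swath width ≈ 2h·tan(θ/2) = 2 × 885 × tan(14.45°) = 456.1 km.

456 km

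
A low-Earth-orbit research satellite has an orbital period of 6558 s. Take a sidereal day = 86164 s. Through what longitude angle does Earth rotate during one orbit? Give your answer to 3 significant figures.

During one orbit Earth rotates (6558.0 / 86164) × 360° = 27.40°.

27.4°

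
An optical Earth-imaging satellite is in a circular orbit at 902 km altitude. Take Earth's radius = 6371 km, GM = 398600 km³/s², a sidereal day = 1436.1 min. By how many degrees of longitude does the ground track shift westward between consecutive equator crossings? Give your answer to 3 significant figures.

Semi-major axis a = 6371 + 902 = 7273 km. Period T = 2π√(a³/μ) = 2π√(7273³/398600) = 6172.8 s = 102.88 min.
During one orbit Earth rotates (6172.8 / 86166) × 360° = 25.79°.

25.8°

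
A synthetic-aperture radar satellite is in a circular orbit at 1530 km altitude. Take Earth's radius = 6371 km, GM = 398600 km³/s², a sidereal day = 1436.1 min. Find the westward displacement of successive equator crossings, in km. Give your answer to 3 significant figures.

Semi-major axis a = 6371 + 1530 = 7901 km. Period T = 2π√(a³/μ) = 2π√(7901³/398600) = 6989.3 s = 116.49 min.
During one orbit Earth rotates (6989.3 / 86166) × 360° = 29.20°.
At the equator that is 29.20° × (2π·6371/360) km/° = 29.20 × 111.2 = 3247 km.

3250 km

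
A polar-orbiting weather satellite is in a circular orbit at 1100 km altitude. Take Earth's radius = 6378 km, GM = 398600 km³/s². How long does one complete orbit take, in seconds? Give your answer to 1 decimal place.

6435.6 seconds

Semi-major axis a = 6378 + 1100 = 7478 km. Period T = 2π√(a³/μ) = 2π√(7478³/398600) = 6435.6 s = 107.26 min.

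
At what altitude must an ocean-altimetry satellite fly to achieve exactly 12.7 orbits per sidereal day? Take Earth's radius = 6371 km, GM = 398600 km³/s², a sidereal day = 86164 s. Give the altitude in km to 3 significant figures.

1370 km

Required period T = 86164 / 12.7 = 6784.6 s.
From T = 2π√(a³/μ): a = (μ T²/4π²)^(1/3) = (398600 × 6784.6² / 4π²)^(1/3) = 7746 km.
Altitude h = a − R = 7746 − 6371 = 1375 km.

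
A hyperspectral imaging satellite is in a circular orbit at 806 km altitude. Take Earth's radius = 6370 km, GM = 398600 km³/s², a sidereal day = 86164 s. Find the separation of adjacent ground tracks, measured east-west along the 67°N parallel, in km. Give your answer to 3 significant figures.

Semi-major axis a = 6370 + 806 = 7176 km. Period T = 2π√(a³/μ) = 2π√(7176³/398600) = 6049.7 s = 100.83 min.
Node shift per orbit = (6049.7/86164) × 360° = 25.28°.
Equatorial spacing = 25.28 × 111.2 km/° = 2810 km.
At 67° latitude, spacing = 2810 × cos(67°) = 1098 km.

1100 km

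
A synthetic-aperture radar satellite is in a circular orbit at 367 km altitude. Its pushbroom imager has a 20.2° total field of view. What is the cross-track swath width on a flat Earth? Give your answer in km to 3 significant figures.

131 km

Half-angle = 20.2°/2 = 10.1°.
Swath width ≈ 2h·tan(θ/2) = 2 × 367 × tan(10.1°) = 130.7 km.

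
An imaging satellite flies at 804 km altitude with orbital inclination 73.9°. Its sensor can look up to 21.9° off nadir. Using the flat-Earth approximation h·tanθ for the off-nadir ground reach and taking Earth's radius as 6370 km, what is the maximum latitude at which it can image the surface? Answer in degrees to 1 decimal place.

76.8°

For a prograde orbit the ground track reaches latitude ±i = ±73.9°.
Sensor half-swath on the ground ≈ 804·tan(21.9°) = 323 km = 2.91° of latitude.
Maximum observable latitude ≈ 73.9 + 2.91 = 76.8°.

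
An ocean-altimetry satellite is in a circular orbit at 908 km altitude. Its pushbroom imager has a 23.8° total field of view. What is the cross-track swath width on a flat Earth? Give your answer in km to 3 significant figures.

383 km

Half-angle = 23.8°/2 = 11.9°.
Swath width ≈ 2h·tan(θ/2) = 2 × 908 × tan(11.9°) = 382.7 km.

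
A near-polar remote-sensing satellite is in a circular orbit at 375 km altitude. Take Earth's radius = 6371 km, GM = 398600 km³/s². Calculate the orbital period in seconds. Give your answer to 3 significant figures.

Semi-major axis a = 6371 + 375 = 6746 km. Period T = 2π√(a³/μ) = 2π√(6746³/398600) = 5514.2 s = 91.90 min.

5510 seconds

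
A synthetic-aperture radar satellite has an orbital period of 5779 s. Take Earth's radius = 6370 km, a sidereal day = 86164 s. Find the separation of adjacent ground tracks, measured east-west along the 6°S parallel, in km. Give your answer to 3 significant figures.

Node shift per orbit = (5779.0/86164) × 360° = 24.15°.
Equatorial spacing = 24.15 × 111.2 km/° = 2684 km.
At 6° latitude, spacing = 2684 × cos(6°) = 2670 km.

2670 km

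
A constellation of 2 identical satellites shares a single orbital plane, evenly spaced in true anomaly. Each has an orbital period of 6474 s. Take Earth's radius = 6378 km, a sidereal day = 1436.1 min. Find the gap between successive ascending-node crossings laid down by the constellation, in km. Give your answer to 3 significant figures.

1510 km

Single-satellite node shift = (6474.0/86166) × 360° = 27.05°.
With 2 satellites evenly phased, successive equator crossings are 27.05/2 = 13.524° apart.
That is 13.524 × 111.3 = 1505 km at the equator.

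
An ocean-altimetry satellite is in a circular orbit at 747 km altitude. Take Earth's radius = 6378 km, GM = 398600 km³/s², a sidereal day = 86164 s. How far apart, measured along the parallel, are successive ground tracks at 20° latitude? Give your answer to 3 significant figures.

2620 km

Semi-major axis a = 6378 + 747 = 7125 km. Period T = 2π√(a³/μ) = 2π√(7125³/398600) = 5985.3 s = 99.76 min.
Node shift per orbit = (5985.3/86164) × 360° = 25.01°.
Equatorial spacing = 25.01 × 111.3 km/° = 2784 km.
At 20° latitude, spacing = 2784 × cos(20°) = 2616 km.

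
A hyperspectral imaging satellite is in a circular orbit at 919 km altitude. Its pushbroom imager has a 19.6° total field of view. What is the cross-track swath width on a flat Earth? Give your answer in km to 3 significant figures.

Half-angle = 19.6°/2 = 9.8°.
Swath width ≈ 2h·tan(θ/2) = 2 × 919 × tan(9.8°) = 317.5 km.

317 km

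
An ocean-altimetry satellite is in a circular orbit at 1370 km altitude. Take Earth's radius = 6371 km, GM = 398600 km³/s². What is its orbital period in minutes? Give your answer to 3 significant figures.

113 min

Semi-major axis a = 6371 + 1370 = 7741 km. Period T = 2π√(a³/μ) = 2π√(7741³/398600) = 6778.1 s = 112.97 min.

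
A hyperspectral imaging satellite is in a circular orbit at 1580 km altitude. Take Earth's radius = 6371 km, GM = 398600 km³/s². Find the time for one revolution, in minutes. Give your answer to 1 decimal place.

Semi-major axis a = 6371 + 1580 = 7951 km. Period T = 2π√(a³/μ) = 2π√(7951³/398600) = 7055.8 s = 117.60 min.

117.6 min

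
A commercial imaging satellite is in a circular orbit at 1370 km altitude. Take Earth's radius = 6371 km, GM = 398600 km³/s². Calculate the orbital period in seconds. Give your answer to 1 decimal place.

6778.1 seconds

Semi-major axis a = 6371 + 1370 = 7741 km. Period T = 2π√(a³/μ) = 2π√(7741³/398600) = 6778.1 s = 112.97 min.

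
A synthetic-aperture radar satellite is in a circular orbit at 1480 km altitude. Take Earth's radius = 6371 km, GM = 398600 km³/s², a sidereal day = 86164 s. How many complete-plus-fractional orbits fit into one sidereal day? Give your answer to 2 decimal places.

Semi-major axis a = 6371 + 1480 = 7851 km. Period T = 2π√(a³/μ) = 2π√(7851³/398600) = 6923.1 s = 115.38 min.
Orbits per sidereal day = 86164 / 6923.1 = 12.446.

12.45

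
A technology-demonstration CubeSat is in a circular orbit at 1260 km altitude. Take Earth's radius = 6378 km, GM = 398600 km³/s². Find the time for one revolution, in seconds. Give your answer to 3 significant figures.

Semi-major axis a = 6378 + 1260 = 7638 km. Period T = 2π√(a³/μ) = 2π√(7638³/398600) = 6643.3 s = 110.72 min.

6640 seconds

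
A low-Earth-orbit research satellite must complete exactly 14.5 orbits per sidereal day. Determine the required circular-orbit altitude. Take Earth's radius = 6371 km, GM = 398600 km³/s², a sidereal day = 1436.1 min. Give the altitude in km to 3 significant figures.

720 km

Required period T = 86166 / 14.5 = 5942.5 s.
From T = 2π√(a³/μ): a = (μ T²/4π²)^(1/3) = (398600 × 5942.5² / 4π²)^(1/3) = 7091 km.
Altitude h = a − R = 7091 − 6371 = 720 km.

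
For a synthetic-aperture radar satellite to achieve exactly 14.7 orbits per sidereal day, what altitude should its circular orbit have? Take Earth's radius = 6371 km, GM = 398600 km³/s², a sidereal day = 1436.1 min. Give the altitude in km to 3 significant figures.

Required period T = 86166 / 14.7 = 5861.6 s.
From T = 2π√(a³/μ): a = (μ T²/4π²)^(1/3) = (398600 × 5861.6² / 4π²)^(1/3) = 7026 km.
Altitude h = a − R = 7026 − 6371 = 655 km.

655 km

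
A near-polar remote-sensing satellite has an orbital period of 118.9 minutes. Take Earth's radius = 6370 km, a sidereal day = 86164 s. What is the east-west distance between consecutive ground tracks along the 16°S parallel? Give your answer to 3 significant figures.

T = 118.9 min = 7134.0 s.
Node shift per orbit = (7134.0/86164) × 360° = 29.81°.
Equatorial spacing = 29.81 × 111.2 km/° = 3314 km.
At 16° latitude, spacing = 3314 × cos(16°) = 3185 km.

3190 km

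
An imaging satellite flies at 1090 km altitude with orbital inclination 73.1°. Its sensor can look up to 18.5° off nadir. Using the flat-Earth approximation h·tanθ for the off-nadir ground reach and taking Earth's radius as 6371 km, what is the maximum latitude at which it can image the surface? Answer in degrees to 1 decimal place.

For a prograde orbit the ground track reaches latitude ±i = ±73.1°.
Sensor half-swath on the ground ≈ 1090·tan(18.5°) = 365 km = 3.28° of latitude.
Maximum observable latitude ≈ 73.1 + 3.28 = 76.4°.

76.4°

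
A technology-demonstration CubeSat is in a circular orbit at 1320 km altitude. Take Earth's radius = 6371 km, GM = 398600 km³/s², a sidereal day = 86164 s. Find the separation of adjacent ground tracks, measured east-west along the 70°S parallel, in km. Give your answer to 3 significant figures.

Semi-major axis a = 6371 + 1320 = 7691 km. Period T = 2π√(a³/μ) = 2π√(7691³/398600) = 6712.5 s = 111.88 min.
Node shift per orbit = (6712.5/86164) × 360° = 28.05°.
Equatorial spacing = 28.05 × 111.2 km/° = 3119 km.
At 70° latitude, spacing = 3119 × cos(70°) = 1067 km.

1070 km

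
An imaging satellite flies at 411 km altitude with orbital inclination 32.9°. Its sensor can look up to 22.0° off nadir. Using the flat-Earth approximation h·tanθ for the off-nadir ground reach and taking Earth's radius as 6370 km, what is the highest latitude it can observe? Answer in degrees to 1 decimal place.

For a prograde orbit the ground track reaches latitude ±i = ±32.9°.
Sensor half-swath on the ground ≈ 411·tan(22.0°) = 166 km = 1.49° of latitude.
Maximum observable latitude ≈ 32.9 + 1.49 = 34.4°.

34.4°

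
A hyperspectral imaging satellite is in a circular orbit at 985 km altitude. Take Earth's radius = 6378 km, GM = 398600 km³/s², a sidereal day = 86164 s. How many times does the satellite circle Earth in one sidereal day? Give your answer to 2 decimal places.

Semi-major axis a = 6378 + 985 = 7363 km. Period T = 2π√(a³/μ) = 2π√(7363³/398600) = 6287.7 s = 104.80 min.
Orbits per sidereal day = 86164 / 6287.7 = 13.704.

13.70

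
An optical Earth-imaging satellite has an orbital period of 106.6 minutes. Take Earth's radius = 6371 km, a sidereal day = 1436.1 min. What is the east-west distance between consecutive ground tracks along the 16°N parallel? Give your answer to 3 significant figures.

T = 106.6 min = 6396.0 s.
Node shift per orbit = (6396.0/86166) × 360° = 26.72°.
Equatorial spacing = 26.72 × 111.2 km/° = 2971 km.
At 16° latitude, spacing = 2971 × cos(16°) = 2856 km.

2860 km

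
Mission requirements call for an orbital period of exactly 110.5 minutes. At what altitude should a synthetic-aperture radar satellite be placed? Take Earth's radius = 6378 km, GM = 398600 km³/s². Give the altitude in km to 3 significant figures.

T = 110.5 min = 6630.0 s.
From T = 2π√(a³/μ): a = (μ T²/4π²)^(1/3) = (398600 × 6630.0² / 4π²)^(1/3) = 7628 km.
Altitude h = a − R = 7628 − 6378 = 1250 km.

1250 km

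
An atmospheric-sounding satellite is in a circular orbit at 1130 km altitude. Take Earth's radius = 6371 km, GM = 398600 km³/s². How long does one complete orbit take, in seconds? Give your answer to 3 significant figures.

Semi-major axis a = 6371 + 1130 = 7501 km. Period T = 2π√(a³/μ) = 2π√(7501³/398600) = 6465.3 s = 107.76 min.

6470 seconds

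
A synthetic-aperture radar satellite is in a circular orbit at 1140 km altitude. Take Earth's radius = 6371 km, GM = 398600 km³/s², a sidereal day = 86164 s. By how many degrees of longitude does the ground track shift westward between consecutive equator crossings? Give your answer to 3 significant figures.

27.1°

Semi-major axis a = 6371 + 1140 = 7511 km. Period T = 2π√(a³/μ) = 2π√(7511³/398600) = 6478.3 s = 107.97 min.
During one orbit Earth rotates (6478.3 / 86164) × 360° = 27.07°.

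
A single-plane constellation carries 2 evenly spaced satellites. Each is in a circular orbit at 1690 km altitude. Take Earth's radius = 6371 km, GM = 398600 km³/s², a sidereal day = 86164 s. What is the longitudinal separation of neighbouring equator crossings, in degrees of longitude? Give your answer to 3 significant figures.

Semi-major axis a = 6371 + 1690 = 8061 km. Period T = 2π√(a³/μ) = 2π√(8061³/398600) = 7202.7 s = 120.04 min.
Single-satellite node shift = (7202.7/86164) × 360° = 30.09°.
With 2 satellites evenly phased, successive equator crossings are 30.09/2 = 15.047° apart.

15.0°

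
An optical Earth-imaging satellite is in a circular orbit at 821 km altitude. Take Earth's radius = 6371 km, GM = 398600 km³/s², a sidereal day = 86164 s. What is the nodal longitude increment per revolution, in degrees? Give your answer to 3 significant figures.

25.4°

Semi-major axis a = 6371 + 821 = 7192 km. Period T = 2π√(a³/μ) = 2π√(7192³/398600) = 6070.0 s = 101.17 min.
During one orbit Earth rotates (6070.0 / 86164) × 360° = 25.36°.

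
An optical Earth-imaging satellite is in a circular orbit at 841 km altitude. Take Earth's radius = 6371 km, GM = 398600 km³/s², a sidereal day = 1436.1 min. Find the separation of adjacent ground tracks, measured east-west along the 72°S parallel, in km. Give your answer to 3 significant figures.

Semi-major axis a = 6371 + 841 = 7212 km. Period T = 2π√(a³/μ) = 2π√(7212³/398600) = 6095.3 s = 101.59 min.
Node shift per orbit = (6095.3/86166) × 360° = 25.47°.
Equatorial spacing = 25.47 × 111.2 km/° = 2832 km.
At 72° latitude, spacing = 2832 × cos(72°) = 875 km.

875 km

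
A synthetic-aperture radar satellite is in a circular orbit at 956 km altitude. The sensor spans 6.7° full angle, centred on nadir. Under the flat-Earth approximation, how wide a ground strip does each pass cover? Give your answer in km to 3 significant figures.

112 km

Half-angle = 6.7°/2 = 3.35°.
Swath width ≈ 2h·tan(θ/2) = 2 × 956 × tan(3.35°) = 111.9 km.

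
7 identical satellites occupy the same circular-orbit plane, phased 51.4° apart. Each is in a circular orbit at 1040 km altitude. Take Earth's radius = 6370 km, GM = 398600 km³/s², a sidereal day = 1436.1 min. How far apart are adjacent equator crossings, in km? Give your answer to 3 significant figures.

Semi-major axis a = 6370 + 1040 = 7410 km. Period T = 2π√(a³/μ) = 2π√(7410³/398600) = 6348.0 s = 105.80 min.
Single-satellite node shift = (6348.0/86166) × 360° = 26.52°.
With 7 satellites evenly phased, successive equator crossings are 26.52/7 = 3.789° apart.
That is 3.789 × 111.2 = 421 km at the equator.

421 km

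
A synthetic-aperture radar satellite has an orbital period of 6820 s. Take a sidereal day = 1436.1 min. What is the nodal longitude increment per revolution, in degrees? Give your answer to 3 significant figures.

28.5°

During one orbit Earth rotates (6820.0 / 86166) × 360° = 28.49°.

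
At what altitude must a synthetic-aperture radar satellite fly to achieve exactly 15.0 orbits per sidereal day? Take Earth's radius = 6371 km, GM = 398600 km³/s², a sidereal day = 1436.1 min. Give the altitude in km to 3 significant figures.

561 km

Required period T = 86166 / 15.0 = 5744.4 s.
From T = 2π√(a³/μ): a = (μ T²/4π²)^(1/3) = (398600 × 5744.4² / 4π²)^(1/3) = 6932 km.
Altitude h = a − R = 6932 − 6371 = 561 km.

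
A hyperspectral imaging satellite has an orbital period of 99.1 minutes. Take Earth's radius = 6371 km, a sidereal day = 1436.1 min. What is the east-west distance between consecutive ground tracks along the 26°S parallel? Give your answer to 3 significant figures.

T = 99.1 min = 5946.0 s.
Node shift per orbit = (5946.0/86166) × 360° = 24.84°.
Equatorial spacing = 24.84 × 111.2 km/° = 2762 km.
At 26° latitude, spacing = 2762 × cos(26°) = 2483 km.

2480 km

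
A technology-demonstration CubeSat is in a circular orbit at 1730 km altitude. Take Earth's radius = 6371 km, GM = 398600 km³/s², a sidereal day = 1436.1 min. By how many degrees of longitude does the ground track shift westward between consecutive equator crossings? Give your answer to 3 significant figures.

30.3°

Semi-major axis a = 6371 + 1730 = 8101 km. Period T = 2π√(a³/μ) = 2π√(8101³/398600) = 7256.4 s = 120.94 min.
During one orbit Earth rotates (7256.4 / 86166) × 360° = 30.32°.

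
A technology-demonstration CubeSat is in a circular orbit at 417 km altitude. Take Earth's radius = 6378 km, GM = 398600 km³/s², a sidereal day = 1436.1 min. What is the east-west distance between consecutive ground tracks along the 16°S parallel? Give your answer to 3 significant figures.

Semi-major axis a = 6378 + 417 = 6795 km. Period T = 2π√(a³/μ) = 2π√(6795³/398600) = 5574.4 s = 92.91 min.
Node shift per orbit = (5574.4/86166) × 360° = 23.29°.
Equatorial spacing = 23.29 × 111.3 km/° = 2593 km.
At 16° latitude, spacing = 2593 × cos(16°) = 2492 km.

2490 km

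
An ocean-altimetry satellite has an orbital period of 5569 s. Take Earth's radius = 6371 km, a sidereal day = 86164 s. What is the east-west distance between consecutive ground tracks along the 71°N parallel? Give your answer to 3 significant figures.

Node shift per orbit = (5569.0/86164) × 360° = 23.27°.
Equatorial spacing = 23.27 × 111.2 km/° = 2587 km.
At 71° latitude, spacing = 2587 × cos(71°) = 842 km.

842 km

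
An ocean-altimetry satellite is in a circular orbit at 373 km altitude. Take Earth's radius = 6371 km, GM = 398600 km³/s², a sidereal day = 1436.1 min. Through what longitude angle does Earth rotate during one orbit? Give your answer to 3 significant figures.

23.0°

Semi-major axis a = 6371 + 373 = 6744 km. Period T = 2π√(a³/μ) = 2π√(6744³/398600) = 5511.7 s = 91.86 min.
During one orbit Earth rotates (5511.7 / 86166) × 360° = 23.03°.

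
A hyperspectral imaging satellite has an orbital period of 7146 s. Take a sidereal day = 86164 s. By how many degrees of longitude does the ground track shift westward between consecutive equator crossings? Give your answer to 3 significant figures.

During one orbit Earth rotates (7146.0 / 86164) × 360° = 29.86°.

29.9°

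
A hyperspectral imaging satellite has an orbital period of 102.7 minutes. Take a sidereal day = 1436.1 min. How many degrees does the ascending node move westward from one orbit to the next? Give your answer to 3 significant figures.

25.7°

T = 102.7 min = 6162.0 s.
During one orbit Earth rotates (6162.0 / 86166) × 360° = 25.74°.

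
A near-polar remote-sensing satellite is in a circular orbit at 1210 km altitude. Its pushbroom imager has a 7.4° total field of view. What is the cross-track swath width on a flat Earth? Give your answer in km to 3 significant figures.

156 km

Half-angle = 7.4°/2 = 3.7°.
Swath width ≈ 2h·tan(θ/2) = 2 × 1210 × tan(3.7°) = 156.5 km.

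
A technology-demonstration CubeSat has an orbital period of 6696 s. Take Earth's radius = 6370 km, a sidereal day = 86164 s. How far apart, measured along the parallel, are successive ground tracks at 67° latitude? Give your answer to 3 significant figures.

1220 km

Node shift per orbit = (6696.0/86164) × 360° = 27.98°.
Equatorial spacing = 27.98 × 111.2 km/° = 3110 km.
At 67° latitude, spacing = 3110 × cos(67°) = 1215 km.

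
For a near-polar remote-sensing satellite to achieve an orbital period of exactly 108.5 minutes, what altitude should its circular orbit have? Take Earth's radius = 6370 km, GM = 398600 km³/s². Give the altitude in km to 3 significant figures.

1170 km

T = 108.5 min = 6510.0 s.
From T = 2π√(a³/μ): a = (μ T²/4π²)^(1/3) = (398600 × 6510.0² / 4π²)^(1/3) = 7536 km.
Altitude h = a − R = 7536 − 6370 = 1166 km.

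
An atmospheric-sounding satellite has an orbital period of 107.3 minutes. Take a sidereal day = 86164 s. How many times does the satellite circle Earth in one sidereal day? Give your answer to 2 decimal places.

T = 107.3 min = 6438.0 s.
Orbits per sidereal day = 86164 / 6438.0 = 13.384.

13.38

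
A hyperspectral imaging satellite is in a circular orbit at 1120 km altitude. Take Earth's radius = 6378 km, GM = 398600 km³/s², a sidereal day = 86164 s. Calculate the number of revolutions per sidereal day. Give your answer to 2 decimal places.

Semi-major axis a = 6378 + 1120 = 7498 km. Period T = 2π√(a³/μ) = 2π√(7498³/398600) = 6461.4 s = 107.69 min.
Orbits per sidereal day = 86164 / 6461.4 = 13.335.

13.34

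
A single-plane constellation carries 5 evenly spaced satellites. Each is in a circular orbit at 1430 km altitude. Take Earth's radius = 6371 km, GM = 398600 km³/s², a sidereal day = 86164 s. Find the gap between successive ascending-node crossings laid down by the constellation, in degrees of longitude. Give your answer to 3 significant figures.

5.73°

Semi-major axis a = 6371 + 1430 = 7801 km. Period T = 2π√(a³/μ) = 2π√(7801³/398600) = 6857.0 s = 114.28 min.
Single-satellite node shift = (6857.0/86164) × 360° = 28.65°.
With 5 satellites evenly phased, successive equator crossings are 28.65/5 = 5.730° apart.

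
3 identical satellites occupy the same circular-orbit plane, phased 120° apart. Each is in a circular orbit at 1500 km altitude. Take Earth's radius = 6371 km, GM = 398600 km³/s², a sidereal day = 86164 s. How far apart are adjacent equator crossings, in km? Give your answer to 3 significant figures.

1080 km

Semi-major axis a = 6371 + 1500 = 7871 km. Period T = 2π√(a³/μ) = 2π√(7871³/398600) = 6949.5 s = 115.83 min.
Single-satellite node shift = (6949.5/86164) × 360° = 29.04°.
With 3 satellites evenly phased, successive equator crossings are 29.04/3 = 9.679° apart.
That is 9.679 × 111.2 = 1076 km at the equator.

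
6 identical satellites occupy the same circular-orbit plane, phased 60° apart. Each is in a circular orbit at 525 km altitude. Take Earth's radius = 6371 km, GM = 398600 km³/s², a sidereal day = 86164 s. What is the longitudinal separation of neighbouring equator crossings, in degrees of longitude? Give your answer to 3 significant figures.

Semi-major axis a = 6371 + 525 = 6896 km. Period T = 2π√(a³/μ) = 2π√(6896³/398600) = 5699.1 s = 94.99 min.
Single-satellite node shift = (5699.1/86164) × 360° = 23.81°.
With 6 satellites evenly phased, successive equator crossings are 23.81/6 = 3.969° apart.

3.97°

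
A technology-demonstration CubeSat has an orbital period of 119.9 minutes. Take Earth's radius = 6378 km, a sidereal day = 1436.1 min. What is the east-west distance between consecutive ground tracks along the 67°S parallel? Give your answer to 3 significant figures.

1310 km

T = 119.9 min = 7194.0 s.
Node shift per orbit = (7194.0/86166) × 360° = 30.06°.
Equatorial spacing = 30.06 × 111.3 km/° = 3346 km.
At 67° latitude, spacing = 3346 × cos(67°) = 1307 km.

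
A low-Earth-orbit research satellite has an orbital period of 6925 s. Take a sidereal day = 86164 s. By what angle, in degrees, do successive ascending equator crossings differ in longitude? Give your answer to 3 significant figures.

During one orbit Earth rotates (6925.0 / 86164) × 360° = 28.93°.

28.9°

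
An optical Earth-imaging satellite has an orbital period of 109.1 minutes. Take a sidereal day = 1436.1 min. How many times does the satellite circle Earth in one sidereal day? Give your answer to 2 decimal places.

T = 109.1 min = 6546.0 s.
Orbits per sidereal day = 86166 / 6546.0 = 13.163.

13.16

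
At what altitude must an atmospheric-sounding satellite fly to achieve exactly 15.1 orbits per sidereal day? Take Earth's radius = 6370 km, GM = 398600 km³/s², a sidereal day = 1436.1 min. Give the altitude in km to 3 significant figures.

532 km

Required period T = 86166 / 15.1 = 5706.4 s.
From T = 2π√(a³/μ): a = (μ T²/4π²)^(1/3) = (398600 × 5706.4² / 4π²)^(1/3) = 6902 km.
Altitude h = a − R = 6902 − 6370 = 532 km.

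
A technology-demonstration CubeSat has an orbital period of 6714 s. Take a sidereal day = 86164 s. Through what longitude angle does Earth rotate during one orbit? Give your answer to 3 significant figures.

During one orbit Earth rotates (6714.0 / 86164) × 360° = 28.05°.

28.1°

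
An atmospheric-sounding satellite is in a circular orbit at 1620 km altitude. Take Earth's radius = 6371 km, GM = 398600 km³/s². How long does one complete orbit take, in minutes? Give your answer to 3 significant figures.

118 min

Semi-major axis a = 6371 + 1620 = 7991 km. Period T = 2π√(a³/μ) = 2π√(7991³/398600) = 7109.1 s = 118.48 min.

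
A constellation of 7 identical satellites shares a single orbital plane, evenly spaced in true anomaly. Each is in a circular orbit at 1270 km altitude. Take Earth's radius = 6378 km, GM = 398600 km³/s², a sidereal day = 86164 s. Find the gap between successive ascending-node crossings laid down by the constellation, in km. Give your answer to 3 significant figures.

442 km

Semi-major axis a = 6378 + 1270 = 7648 km. Period T = 2π√(a³/μ) = 2π√(7648³/398600) = 6656.3 s = 110.94 min.
Single-satellite node shift = (6656.3/86164) × 360° = 27.81°.
With 7 satellites evenly phased, successive equator crossings are 27.81/7 = 3.973° apart.
That is 3.973 × 111.3 = 442 km at the equator.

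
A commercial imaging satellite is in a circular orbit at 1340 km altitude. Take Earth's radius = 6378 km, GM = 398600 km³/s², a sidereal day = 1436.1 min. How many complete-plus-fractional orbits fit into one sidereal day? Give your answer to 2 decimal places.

Semi-major axis a = 6378 + 1340 = 7718 km. Period T = 2π√(a³/μ) = 2π√(7718³/398600) = 6747.9 s = 112.46 min.
Orbits per sidereal day = 86166 / 6747.9 = 12.769.

12.77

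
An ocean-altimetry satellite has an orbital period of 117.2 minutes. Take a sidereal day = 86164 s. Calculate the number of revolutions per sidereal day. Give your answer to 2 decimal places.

12.25

T = 117.2 min = 7032.0 s.
Orbits per sidereal day = 86164 / 7032.0 = 12.253.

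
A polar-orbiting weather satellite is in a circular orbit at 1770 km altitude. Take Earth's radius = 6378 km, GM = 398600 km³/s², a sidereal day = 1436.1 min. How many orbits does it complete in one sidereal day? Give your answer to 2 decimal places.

Semi-major axis a = 6378 + 1770 = 8148 km. Period T = 2π√(a³/μ) = 2π√(8148³/398600) = 7319.6 s = 121.99 min.
Orbits per sidereal day = 86166 / 7319.6 = 11.772.

11.77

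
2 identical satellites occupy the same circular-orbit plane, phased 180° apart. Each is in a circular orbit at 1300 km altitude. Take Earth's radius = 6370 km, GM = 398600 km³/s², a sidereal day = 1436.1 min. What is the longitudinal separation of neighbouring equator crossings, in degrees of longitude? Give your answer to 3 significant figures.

14.0°

Semi-major axis a = 6370 + 1300 = 7670 km. Period T = 2π√(a³/μ) = 2π√(7670³/398600) = 6685.0 s = 111.42 min.
Single-satellite node shift = (6685.0/86166) × 360° = 27.93°.
With 2 satellites evenly phased, successive equator crossings are 27.93/2 = 13.965° apart.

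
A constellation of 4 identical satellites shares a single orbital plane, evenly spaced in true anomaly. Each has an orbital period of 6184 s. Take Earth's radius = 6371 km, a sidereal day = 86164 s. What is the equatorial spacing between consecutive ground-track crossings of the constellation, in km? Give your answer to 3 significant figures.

718 km

Single-satellite node shift = (6184.0/86164) × 360° = 25.84°.
With 4 satellites evenly phased, successive equator crossings are 25.84/4 = 6.459° apart.
That is 6.459 × 111.2 = 718 km at the equator.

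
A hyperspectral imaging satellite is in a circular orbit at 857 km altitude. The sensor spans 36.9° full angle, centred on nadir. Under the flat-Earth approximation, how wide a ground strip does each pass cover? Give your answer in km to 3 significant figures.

572 km

Half-angle = 36.9°/2 = 18.45°.
Swath width ≈ 2h·tan(θ/2) = 2 × 857 × tan(18.45°) = 571.8 km.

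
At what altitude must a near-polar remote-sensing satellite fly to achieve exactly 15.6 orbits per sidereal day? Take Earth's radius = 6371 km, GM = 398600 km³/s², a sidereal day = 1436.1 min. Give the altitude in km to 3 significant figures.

383 km

Required period T = 86166 / 15.6 = 5523.5 s.
From T = 2π√(a³/μ): a = (μ T²/4π²)^(1/3) = (398600 × 5523.5² / 4π²)^(1/3) = 6754 km.
Altitude h = a − R = 6754 − 6371 = 383 km.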